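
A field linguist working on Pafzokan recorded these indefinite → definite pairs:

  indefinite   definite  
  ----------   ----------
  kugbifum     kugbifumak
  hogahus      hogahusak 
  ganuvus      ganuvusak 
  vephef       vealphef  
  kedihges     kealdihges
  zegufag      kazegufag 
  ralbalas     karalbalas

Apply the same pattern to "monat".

hogahus and kedihges both end in -s yet inflect differently (hogahusak, kealdihges), so the final letter is not what conditions the rule; the last vowel is.
"monat" has last vowel 'a'. The stems whose last vowel is 'a' (zegufag → kazegufag, ralbalas → karalbalas) add the prefix ka-.
So monat → kamonat.

kamonat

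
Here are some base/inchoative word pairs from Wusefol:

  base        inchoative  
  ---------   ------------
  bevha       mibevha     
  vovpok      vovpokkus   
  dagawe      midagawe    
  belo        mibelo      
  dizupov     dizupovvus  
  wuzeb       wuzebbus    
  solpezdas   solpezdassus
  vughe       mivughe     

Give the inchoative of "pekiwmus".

"pekiwmus" ends in a consonant. The stems ending in a consonant (solpezdas → solpezdassus, vovpok → vovpokkus, wuzeb → wuzebbus) double the final consonant and add -us.
The other pattern: stems ending in a vowel add the prefix mi-.
So pekiwmus → pekiwmussus.

pekiwmussus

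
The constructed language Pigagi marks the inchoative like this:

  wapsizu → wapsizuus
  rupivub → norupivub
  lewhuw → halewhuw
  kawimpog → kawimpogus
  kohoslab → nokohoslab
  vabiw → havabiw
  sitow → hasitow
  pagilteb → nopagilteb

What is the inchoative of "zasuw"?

hazasuw

lewhuw and rupivub both have last vowel 'u' yet inflect differently (halewhuw, norupivub), so the last vowel is not what conditions the rule; the final letter is.
"zasuw" ends in -w. The stems ending in -w (lewhuw → halewhuw, sitow → hasitow, vabiw → havabiw) add the prefix ha-.
The other patterns: stems ending in -b add the prefix no-; stems ending in -g or -u add -us.
So zasuw → hazasuw.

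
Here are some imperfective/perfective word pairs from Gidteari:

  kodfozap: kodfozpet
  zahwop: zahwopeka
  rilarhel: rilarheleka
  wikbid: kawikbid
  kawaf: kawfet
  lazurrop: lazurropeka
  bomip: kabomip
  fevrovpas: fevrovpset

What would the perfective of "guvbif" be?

kaguvbif

"guvbif" has last vowel 'i'. The stems whose last vowel is 'i' (bomip → kabomip, wikbid → kawikbid) add the prefix ka-.
The other patterns: stems whose last vowel is 'e' or 'o' add -eka; stems whose last vowel is 'a' delete the last vowel and add -et.
So guvbif → kaguvbif.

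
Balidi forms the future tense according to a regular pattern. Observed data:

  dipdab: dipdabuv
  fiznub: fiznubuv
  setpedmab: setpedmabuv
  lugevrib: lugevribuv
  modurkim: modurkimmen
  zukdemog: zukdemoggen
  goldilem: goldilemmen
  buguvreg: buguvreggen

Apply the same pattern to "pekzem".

lugevrib and modurkim both have last vowel 'i' yet inflect differently (lugevribuv, modurkimmen), so the last vowel is not what conditions the rule; the final letter is.
"pekzem" ends in -m. The stems ending in -m (modurkim → modurkimmen, goldilem → goldilemmen) double the final consonant and add -en.
The other pattern: stems ending in -b add -uv.
So pekzem → pekzemmen.

pekzemmen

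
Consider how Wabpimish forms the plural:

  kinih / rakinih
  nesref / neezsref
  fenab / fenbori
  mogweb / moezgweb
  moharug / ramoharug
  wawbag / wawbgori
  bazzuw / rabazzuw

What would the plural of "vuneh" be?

vuezneh

wawbag and moharug both end in -g yet inflect differently (wawbgori, ramoharug), so the final letter is not what conditions the rule; the last vowel is.
"vuneh" has last vowel 'e'. The stems whose last vowel is 'e' (nesref → neezsref, mogweb → moezgweb) insert -ez- after the first vowel.
The other patterns: stems whose last vowel is 'a' delete the last vowel and add -ori; stems whose last vowel is 'i' or 'u' add the prefix ra-.
So vuneh → vuezneh.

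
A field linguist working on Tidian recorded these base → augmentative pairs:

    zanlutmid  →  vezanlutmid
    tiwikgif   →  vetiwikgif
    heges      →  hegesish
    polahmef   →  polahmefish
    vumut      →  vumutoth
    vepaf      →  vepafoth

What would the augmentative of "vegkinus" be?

tiwikgif and polahmef both end in -f yet inflect differently (vetiwikgif, polahmefish), so the final letter is not what conditions the rule; the last vowel is.
"vegkinus" has last vowel 'u'. The one such stem in the data (vumut → vumutoth) adds -oth, so the same rule applies.
The other patterns: stems whose last vowel is 'i' add the prefix ve-; stems whose last vowel is 'e' add -ish.
So vegkinus → vegkinusoth.

vegkinusoth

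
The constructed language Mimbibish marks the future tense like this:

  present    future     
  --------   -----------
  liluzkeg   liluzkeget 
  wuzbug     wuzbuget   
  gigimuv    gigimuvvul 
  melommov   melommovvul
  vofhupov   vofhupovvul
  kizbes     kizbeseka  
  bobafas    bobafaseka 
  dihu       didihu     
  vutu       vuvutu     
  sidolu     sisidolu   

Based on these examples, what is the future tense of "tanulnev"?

tanulnevvul

wuzbug and gigimuv both have last vowel 'u' yet inflect differently (wuzbuget, gigimuvvul), so the last vowel is not what conditions the rule; the final letter is.
"tanulnev" ends in -v. The stems ending in -v (gigimuv → gigimuvvul, melommov → melommovvul, vofhupov → vofhupovvul) double the final consonant and add -ul.
The other patterns: stems ending in -g add -et; stems ending in -s add -eka; stems ending in -u repeat the first consonant+vowel as a prefix.
So tanulnev → tanulnevvul.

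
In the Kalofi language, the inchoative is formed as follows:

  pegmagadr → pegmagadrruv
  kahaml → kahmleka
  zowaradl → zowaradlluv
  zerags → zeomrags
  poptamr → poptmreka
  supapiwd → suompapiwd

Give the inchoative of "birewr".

biomrewr

"birewr" has second-to-last letter 'w'. The one such stem in the data (supapiwd → suompapiwd) inserts -om- after the first vowel (as does zerags), so the same rule applies.
So birewr → biomrewr.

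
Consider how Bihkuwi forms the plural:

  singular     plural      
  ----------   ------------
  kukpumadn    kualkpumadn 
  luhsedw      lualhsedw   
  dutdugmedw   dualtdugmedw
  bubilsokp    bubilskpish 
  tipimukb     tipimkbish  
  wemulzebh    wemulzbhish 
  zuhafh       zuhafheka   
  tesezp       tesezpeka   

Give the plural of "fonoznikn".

fonoznknish

wemulzebh and zuhafh both end in -h yet inflect differently (wemulzbhish, zuhafheka), so the final letter is not what conditions the rule; the second-to-last letter is.
"fonoznikn" has second-to-last letter 'k'. The stems whose second-to-last letter is 'k' (bubilsokp → bubilskpish, tipimukb → tipimkbish) delete the last vowel and add -ish.
The other patterns: stems whose second-to-last letter is 'd' insert -al- after the first vowel; stems whose second-to-last letter is 'f' or 'z' add -eka.
So fonoznikn → fonoznknish.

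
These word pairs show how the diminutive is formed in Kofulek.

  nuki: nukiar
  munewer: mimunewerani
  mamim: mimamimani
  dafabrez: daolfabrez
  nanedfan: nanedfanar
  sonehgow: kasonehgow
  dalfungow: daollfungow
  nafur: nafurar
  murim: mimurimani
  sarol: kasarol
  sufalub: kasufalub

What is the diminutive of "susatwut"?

nafur and munewer both end in -r yet inflect differently (nafurar, mimunewerani), so the final letter is not what conditions the rule; the first letter is.
"susatwut" begins with s-. The stems beginning with s- (sonehgow → kasonehgow, sufalub → kasufalub, sarol → kasarol) add the prefix ka-.
The other patterns: stems beginning with n- add -ar; stems beginning with m- add mi- … -ani around the stem; stems beginning with d- insert -ol- after the first vowel.
So susatwut → kasusatwut.

kasusatwut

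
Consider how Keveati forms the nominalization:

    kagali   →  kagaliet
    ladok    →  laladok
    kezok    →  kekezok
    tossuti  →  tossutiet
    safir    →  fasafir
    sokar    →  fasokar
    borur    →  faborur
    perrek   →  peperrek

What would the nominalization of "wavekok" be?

safir and tossuti both have last vowel 'i' yet inflect differently (fasafir, tossutiet), so the last vowel is not what conditions the rule; the final letter is.
"wavekok" ends in -k. The stems ending in -k (perrek → peperrek, kezok → kekezok, ladok → laladok) repeat the first consonant+vowel as a prefix.
The other patterns: stems ending in -r add the prefix fa-; stems ending in -i add -et.
So wavekok → wawavekok.

wawavekok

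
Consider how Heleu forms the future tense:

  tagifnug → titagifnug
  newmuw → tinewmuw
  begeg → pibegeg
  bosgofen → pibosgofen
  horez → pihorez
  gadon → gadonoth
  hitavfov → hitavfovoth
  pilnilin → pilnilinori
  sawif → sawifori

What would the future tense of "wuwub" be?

tagifnug and begeg both end in -g yet inflect differently (titagifnug, pibegeg), so the final letter is not what conditions the rule; the last vowel is.
"wuwub" has last vowel 'u'. The stems whose last vowel is 'u' (tagifnug → titagifnug, newmuw → tinewmuw) add the prefix ti-.
The other patterns: stems whose last vowel is 'e' add the prefix pi-; stems whose last vowel is 'o' add -oth; stems whose last vowel is 'i' add -ori.
So wuwub → tiwuwub.

tiwuwub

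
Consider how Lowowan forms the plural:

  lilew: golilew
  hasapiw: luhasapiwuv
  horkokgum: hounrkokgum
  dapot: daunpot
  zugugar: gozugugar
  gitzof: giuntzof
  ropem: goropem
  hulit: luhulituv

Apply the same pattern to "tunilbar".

gotunilbar

lilew and hasapiw both end in -w yet inflect differently (golilew, luhasapiwuv), so the final letter is not what conditions the rule; the last vowel is.
"tunilbar" has last vowel 'a'. The one such stem in the data (zugugar → gozugugar) adds the prefix go-, so the same rule applies.
The other patterns: stems whose last vowel is 'i' add lu- … -uv around the stem; stems whose last vowel is 'o' or 'u' insert -un- after the first vowel.
So tunilbar → gotunilbar.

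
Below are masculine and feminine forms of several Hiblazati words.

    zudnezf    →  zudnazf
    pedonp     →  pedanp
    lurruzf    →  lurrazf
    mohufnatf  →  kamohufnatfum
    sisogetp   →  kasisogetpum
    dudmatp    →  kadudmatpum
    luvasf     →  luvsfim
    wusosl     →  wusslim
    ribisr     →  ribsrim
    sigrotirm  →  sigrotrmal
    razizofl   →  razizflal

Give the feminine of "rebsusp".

"rebsusp" has second-to-last letter 's'. The stems whose second-to-last letter is 's' (luvasf → luvsfim, wusosl → wusslim, ribisr → ribsrim) delete the last vowel and add -im.
The other patterns: stems whose second-to-last letter is 'n' or 'z' change the last vowel to 'a'; stems whose second-to-last letter is 't' add ka- … -um around the stem; stems whose second-to-last letter is 'f' or 'r' delete the last vowel and add -al.
So rebsusp → rebsspim.

rebsspim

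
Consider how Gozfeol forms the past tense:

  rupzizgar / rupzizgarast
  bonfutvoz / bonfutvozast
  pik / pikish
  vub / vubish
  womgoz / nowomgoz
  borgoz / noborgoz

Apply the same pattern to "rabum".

borgoz and bonfutvoz both end in -z yet inflect differently (noborgoz, bonfutvozast), so the final letter is not what conditions the rule; the number of vowels is.
"rabum" has 2 vowels. The stems with 2 vowels (borgoz → noborgoz, womgoz → nowomgoz) add the prefix no-.
The other patterns: stems with 1 vowel add -ish; stems with 3 vowels add -ast.
So rabum → norabum.

norabum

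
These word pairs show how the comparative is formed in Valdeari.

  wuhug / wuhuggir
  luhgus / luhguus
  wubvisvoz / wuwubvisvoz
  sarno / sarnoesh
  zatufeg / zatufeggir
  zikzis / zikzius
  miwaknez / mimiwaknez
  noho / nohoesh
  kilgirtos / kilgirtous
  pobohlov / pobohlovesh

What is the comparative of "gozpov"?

gozpovesh

kilgirtos and wubvisvoz both have last vowel 'o' yet inflect differently (kilgirtous, wuwubvisvoz), so the last vowel is not what conditions the rule; the final letter is.
"gozpov" ends in -v. The one such stem in the data (pobohlov → pobohlovesh) adds -esh, so the same rule applies.
The other patterns: stems ending in -s drop the final letter and add -us; stems ending in -z repeat the first consonant+vowel as a prefix; stems ending in -g double the final consonant and add -ir.
So gozpov → gozpovesh.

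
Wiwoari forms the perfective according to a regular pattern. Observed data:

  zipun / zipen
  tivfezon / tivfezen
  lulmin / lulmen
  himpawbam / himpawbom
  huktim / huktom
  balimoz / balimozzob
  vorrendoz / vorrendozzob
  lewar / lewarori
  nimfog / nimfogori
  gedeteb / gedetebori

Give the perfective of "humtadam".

"humtadam" ends in -m. The stems ending in -m (himpawbam → himpawbom, huktim → huktom) change the last vowel to 'o'.
The other patterns: stems ending in -n change the last vowel to 'e'; stems ending in -z double the final consonant and add -ob; stems ending in -b, -g or -r add -ori.
So humtadam → humtadom.

humtadom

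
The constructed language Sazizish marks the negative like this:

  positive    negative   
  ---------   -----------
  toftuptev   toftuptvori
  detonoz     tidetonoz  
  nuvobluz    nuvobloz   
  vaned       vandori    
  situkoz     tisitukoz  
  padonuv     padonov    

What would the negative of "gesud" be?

gesod

padonuv and toftuptev both end in -v yet inflect differently (padonov, toftuptvori), so the final letter is not what conditions the rule; the last vowel is.
"gesud" has last vowel 'u'. The stems whose last vowel is 'u' (nuvobluz → nuvobloz, padonuv → padonov) change the last vowel to 'o'.
So gesud → gesod.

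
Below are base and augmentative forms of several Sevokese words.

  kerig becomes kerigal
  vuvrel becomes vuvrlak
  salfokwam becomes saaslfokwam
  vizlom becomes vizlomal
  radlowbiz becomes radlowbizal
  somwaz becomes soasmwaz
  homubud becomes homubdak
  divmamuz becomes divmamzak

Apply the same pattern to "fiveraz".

divmamuz and somwaz both end in -z yet inflect differently (divmamzak, soasmwaz), so the final letter is not what conditions the rule; the last vowel is.
"fiveraz" has last vowel 'a'. The stems whose last vowel is 'a' (salfokwam → saaslfokwam, somwaz → soasmwaz) insert -as- after the first vowel.
So fiveraz → fiasveraz.

fiasveraz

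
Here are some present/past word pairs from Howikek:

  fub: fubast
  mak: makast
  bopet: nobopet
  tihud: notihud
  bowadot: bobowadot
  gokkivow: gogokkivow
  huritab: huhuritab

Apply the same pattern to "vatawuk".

bopet and bowadot both end in -t yet inflect differently (nobopet, bobowadot), so the final letter is not what conditions the rule; the number of vowels is.
"vatawuk" has 3 vowels. The stems with 3 vowels (bowadot → bobowadot, gokkivow → gogokkivow, huritab → huhuritab) repeat the first consonant+vowel as a prefix.
So vatawuk → vavatawuk.

vavatawuk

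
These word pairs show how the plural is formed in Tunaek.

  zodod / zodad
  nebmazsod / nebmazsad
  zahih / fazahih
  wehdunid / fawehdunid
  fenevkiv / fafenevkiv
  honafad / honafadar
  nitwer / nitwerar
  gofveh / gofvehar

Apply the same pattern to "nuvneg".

"nuvneg" has last vowel 'e'. The stems whose last vowel is 'e' (nitwer → nitwerar, gofveh → gofvehar) add -ar.
So nuvneg → nuvnegar.

nuvnegar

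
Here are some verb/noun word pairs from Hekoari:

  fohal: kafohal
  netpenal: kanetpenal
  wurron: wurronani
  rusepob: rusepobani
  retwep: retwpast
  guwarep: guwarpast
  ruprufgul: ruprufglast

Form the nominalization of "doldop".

doldopani

fohal and ruprufgul both end in -l yet inflect differently (kafohal, ruprufglast), so the final letter is not what conditions the rule; the last vowel is.
"doldop" has last vowel 'o'. The stems whose last vowel is 'o' (wurron → wurronani, rusepob → rusepobani) add -ani.
The other patterns: stems whose last vowel is 'a' add the prefix ka-; stems whose last vowel is 'e' or 'u' delete the last vowel and add -ast.
So doldop → doldopani.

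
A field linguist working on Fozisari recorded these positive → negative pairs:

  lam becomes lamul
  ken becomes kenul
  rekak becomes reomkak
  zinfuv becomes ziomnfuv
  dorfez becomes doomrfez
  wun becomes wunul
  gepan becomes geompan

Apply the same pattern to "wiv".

wun and gepan both end in -n yet inflect differently (wunul, geompan), so the final letter is not what conditions the rule; the number of vowels is.
"wiv" has 1 vowel. The stems with 1 vowel (wun → wunul, lam → lamul, ken → kenul) add -ul.
So wiv → wivul.

wivul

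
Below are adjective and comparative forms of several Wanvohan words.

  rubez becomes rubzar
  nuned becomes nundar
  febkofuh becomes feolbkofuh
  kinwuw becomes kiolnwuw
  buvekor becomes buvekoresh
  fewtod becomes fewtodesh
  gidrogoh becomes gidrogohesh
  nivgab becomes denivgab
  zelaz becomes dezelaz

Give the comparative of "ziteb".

zitbar

nuned and fewtod both end in -d yet inflect differently (nundar, fewtodesh), so the final letter is not what conditions the rule; the last vowel is.
"ziteb" has last vowel 'e'. The stems whose last vowel is 'e' (rubez → rubzar, nuned → nundar) delete the last vowel and add -ar.
The other patterns: stems whose last vowel is 'u' insert -ol- after the first vowel; stems whose last vowel is 'o' add -esh; stems whose last vowel is 'a' add the prefix de-.
So ziteb → zitbar.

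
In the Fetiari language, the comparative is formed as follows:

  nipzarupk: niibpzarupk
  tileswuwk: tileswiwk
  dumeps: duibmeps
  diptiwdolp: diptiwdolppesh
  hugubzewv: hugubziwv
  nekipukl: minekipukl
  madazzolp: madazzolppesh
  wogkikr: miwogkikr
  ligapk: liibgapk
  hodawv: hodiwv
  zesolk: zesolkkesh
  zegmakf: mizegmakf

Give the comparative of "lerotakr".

milerotakr

tileswuwk and zesolk both end in -k yet inflect differently (tileswiwk, zesolkkesh), so the final letter is not what conditions the rule; the second-to-last letter is.
"lerotakr" has second-to-last letter 'k'. The stems whose second-to-last letter is 'k' (zegmakf → mizegmakf, wogkikr → miwogkikr, nekipukl → minekipukl) add the prefix mi-.
So lerotakr → milerotakr.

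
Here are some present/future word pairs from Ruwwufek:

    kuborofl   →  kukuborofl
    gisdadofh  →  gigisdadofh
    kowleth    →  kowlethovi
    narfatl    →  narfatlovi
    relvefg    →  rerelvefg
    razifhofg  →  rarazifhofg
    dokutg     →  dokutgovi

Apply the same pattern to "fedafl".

"fedafl" has second-to-last letter 'f'. The stems whose second-to-last letter is 'f' (gisdadofh → gigisdadofh, relvefg → rerelvefg, kuborofl → kukuborofl) repeat the first consonant+vowel as a prefix.
So fedafl → fefedafl.

fefedafl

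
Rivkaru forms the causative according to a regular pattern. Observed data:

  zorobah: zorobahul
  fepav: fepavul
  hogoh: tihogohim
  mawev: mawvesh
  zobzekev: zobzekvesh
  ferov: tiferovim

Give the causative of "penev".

penvesh

"penev" has last vowel 'e'. The stems whose last vowel is 'e' (mawev → mawvesh, zobzekev → zobzekvesh) delete the last vowel and add -esh.
So penev → penvesh.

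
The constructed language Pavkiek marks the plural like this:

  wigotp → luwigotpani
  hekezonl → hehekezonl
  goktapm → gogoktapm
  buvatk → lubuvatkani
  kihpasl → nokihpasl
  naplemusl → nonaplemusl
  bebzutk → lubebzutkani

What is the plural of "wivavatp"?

kihpasl and hekezonl both end in -l yet inflect differently (nokihpasl, hehekezonl), so the final letter is not what conditions the rule; the second-to-last letter is.
"wivavatp" has second-to-last letter 't'. The stems whose second-to-last letter is 't' (buvatk → lubuvatkani, wigotp → luwigotpani, bebzutk → lubebzutkani) add lu- … -ani around the stem.
The other patterns: stems whose second-to-last letter is 's' add the prefix no-; stems whose second-to-last letter is 'n' or 'p' repeat the first consonant+vowel as a prefix.
So wivavatp → luwivavatpani.

luwivavatpani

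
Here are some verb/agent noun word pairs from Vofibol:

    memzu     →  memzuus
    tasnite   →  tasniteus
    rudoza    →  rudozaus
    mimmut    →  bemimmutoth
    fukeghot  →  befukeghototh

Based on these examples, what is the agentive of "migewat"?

memzu and mimmut both have last vowel 'u' yet inflect differently (memzuus, bemimmutoth), so the last vowel is not what conditions the rule; whether the stem ends in a vowel or a consonant is.
"migewat" ends in a consonant. The stems ending in a consonant (mimmut → bemimmutoth, fukeghot → befukeghototh) add be- … -oth around the stem.
So migewat → bemigewatoth.

bemigewatoth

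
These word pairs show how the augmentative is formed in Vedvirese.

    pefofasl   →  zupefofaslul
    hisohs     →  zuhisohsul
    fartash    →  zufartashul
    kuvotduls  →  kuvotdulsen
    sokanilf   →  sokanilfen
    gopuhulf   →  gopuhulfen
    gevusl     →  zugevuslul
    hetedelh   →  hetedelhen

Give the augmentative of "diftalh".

diftalhen

hetedelh and fartash both end in -h yet inflect differently (hetedelhen, zufartashul), so the final letter is not what conditions the rule; the second-to-last letter is.
"diftalh" has second-to-last letter 'l'. The stems whose second-to-last letter is 'l' (sokanilf → sokanilfen, hetedelh → hetedelhen, kuvotduls → kuvotdulsen) add -en.
The other pattern: stems whose second-to-last letter is 'h' or 's' add zu- … -ul around the stem.
So diftalh → diftalhen.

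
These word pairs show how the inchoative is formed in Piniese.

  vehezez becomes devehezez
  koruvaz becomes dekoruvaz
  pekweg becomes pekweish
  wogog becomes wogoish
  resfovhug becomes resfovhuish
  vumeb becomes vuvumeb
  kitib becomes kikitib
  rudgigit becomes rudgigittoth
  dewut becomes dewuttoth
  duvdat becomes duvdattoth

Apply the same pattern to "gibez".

degibez

vehezez and pekweg both have last vowel 'e' yet inflect differently (devehezez, pekweish), so the last vowel is not what conditions the rule; the final letter is.
"gibez" ends in -z. The stems ending in -z (vehezez → devehezez, koruvaz → dekoruvaz) add the prefix de-.
So gibez → degibez.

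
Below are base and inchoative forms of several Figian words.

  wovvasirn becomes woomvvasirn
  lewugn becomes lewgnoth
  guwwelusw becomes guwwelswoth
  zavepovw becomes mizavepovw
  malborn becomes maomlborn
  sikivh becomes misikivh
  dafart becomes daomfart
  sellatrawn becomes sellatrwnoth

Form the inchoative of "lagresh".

zavepovw and guwwelusw both end in -w yet inflect differently (mizavepovw, guwwelswoth), so the final letter is not what conditions the rule; the second-to-last letter is.
"lagresh" has second-to-last letter 's'. The one such stem in the data (guwwelusw → guwwelswoth) deletes the last vowel and adds -oth (as do lewugn, sellatrawn), so the same rule applies.
The other patterns: stems whose second-to-last letter is 'r' insert -om- after the first vowel; stems whose second-to-last letter is 'v' add the prefix mi-.
So lagresh → lagrshoth.

lagrshoth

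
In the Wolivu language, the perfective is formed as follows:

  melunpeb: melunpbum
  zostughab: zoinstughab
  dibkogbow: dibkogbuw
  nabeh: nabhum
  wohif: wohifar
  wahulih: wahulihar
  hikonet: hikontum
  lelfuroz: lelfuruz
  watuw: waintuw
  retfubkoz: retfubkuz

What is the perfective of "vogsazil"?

vogsazilar

wahulih and nabeh both end in -h yet inflect differently (wahulihar, nabhum), so the final letter is not what conditions the rule; the last vowel is.
"vogsazil" has last vowel 'i'. The stems whose last vowel is 'i' (wohif → wohifar, wahulih → wahulihar) add -ar.
The other patterns: stems whose last vowel is 'a' or 'u' insert -in- after the first vowel; stems whose last vowel is 'e' delete the last vowel and add -um; stems whose last vowel is 'o' change the last vowel to 'u'.
So vogsazil → vogsazilar.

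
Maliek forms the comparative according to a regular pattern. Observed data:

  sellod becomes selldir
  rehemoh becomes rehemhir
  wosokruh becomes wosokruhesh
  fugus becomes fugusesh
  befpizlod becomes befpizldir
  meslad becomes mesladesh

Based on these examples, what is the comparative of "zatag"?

rehemoh and wosokruh both end in -h yet inflect differently (rehemhir, wosokruhesh), so the final letter is not what conditions the rule; the last vowel is.
"zatag" has last vowel 'a'. The one such stem in the data (meslad → mesladesh) adds -esh, so the same rule applies.
The other pattern: stems whose last vowel is 'o' delete the last vowel and add -ir.
So zatag → zatagesh.

zatagesh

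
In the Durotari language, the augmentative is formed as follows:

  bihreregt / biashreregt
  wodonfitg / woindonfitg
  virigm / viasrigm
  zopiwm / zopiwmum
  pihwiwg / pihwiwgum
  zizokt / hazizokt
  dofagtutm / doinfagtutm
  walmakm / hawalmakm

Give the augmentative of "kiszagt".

kiasszagt

zopiwm and walmakm both end in -m yet inflect differently (zopiwmum, hawalmakm), so the final letter is not what conditions the rule; the second-to-last letter is.
"kiszagt" has second-to-last letter 'g'. The stems whose second-to-last letter is 'g' (bihreregt → biashreregt, virigm → viasrigm) insert -as- after the first vowel.
So kiszagt → kiasszagt.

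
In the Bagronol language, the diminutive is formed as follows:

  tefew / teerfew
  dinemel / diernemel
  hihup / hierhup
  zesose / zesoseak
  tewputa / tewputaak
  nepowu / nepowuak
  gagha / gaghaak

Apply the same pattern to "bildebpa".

"bildebpa" ends in a vowel. The stems ending in a vowel (zesose → zesoseak, tewputa → tewputaak, nepowu → nepowuak) add -ak.
The other pattern: stems ending in a consonant insert -er- after the first vowel.
So bildebpa → bildebpaak.

bildebpaak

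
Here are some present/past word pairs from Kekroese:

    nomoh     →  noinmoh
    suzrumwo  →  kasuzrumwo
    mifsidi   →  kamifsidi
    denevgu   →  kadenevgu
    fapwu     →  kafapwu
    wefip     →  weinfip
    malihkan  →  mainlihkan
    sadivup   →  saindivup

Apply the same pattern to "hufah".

huinfah

wefip and mifsidi both have last vowel 'i' yet inflect differently (weinfip, kamifsidi), so the last vowel is not what conditions the rule; whether the stem ends in a vowel or a consonant is.
"hufah" ends in a consonant. The stems ending in a consonant (wefip → weinfip, malihkan → mainlihkan, sadivup → saindivup) insert -in- after the first vowel.
The other pattern: stems ending in a vowel add the prefix ka-.
So hufah → huinfah.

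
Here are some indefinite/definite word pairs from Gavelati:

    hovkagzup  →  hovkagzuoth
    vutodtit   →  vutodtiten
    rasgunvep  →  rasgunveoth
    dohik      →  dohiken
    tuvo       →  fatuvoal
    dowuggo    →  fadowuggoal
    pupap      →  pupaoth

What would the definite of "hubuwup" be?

hubuwuoth

dowuggo and dohik both begin with d- yet inflect differently (fadowuggoal, dohiken), so the first letter is not what conditions the rule; the final letter is.
"hubuwup" ends in -p. The stems ending in -p (pupap → pupaoth, hovkagzup → hovkagzuoth, rasgunvep → rasgunveoth) drop the final letter and add -oth.
The other patterns: stems ending in -o add fa- … -al around the stem; stems ending in -k or -t add -en.
So hubuwup → hubuwuoth.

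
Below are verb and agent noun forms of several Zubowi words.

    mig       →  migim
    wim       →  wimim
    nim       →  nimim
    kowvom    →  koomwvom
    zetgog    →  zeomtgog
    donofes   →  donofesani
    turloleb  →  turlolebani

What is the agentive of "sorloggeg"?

"sorloggeg" has 3 vowels. The stems with 3 vowels (donofes → donofesani, turloleb → turlolebani) add -ani.
The other patterns: stems with 1 vowel add -im; stems with 2 vowels insert -om- after the first vowel.
So sorloggeg → sorloggegani.

sorloggegani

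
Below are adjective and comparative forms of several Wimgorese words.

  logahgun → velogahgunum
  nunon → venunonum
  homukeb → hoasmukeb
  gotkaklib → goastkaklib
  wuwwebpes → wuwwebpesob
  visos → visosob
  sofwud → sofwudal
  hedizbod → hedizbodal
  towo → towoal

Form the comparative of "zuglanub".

zuasglanub

homukeb and wuwwebpes both have last vowel 'e' yet inflect differently (hoasmukeb, wuwwebpesob), so the last vowel is not what conditions the rule; the final letter is.
"zuglanub" ends in -b. The stems ending in -b (homukeb → hoasmukeb, gotkaklib → goastkaklib) insert -as- after the first vowel.
So zuglanub → zuasglanub.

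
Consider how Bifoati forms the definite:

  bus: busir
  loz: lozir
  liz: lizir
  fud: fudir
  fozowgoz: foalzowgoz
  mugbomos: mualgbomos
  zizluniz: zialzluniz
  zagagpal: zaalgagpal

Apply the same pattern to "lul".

loz and fozowgoz both end in -z yet inflect differently (lozir, foalzowgoz), so the final letter is not what conditions the rule; the number of vowels is.
"lul" has 1 vowel. The stems with 1 vowel (bus → busir, loz → lozir, liz → lizir) add -ir.
The other pattern: stems with 3 vowels insert -al- after the first vowel.
So lul → lulir.

lulir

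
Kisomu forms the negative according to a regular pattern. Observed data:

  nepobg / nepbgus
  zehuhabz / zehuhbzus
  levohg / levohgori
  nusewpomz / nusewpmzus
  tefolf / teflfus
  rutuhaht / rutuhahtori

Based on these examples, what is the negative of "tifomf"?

tifmfus

levohg and nepobg both end in -g yet inflect differently (levohgori, nepbgus), so the final letter is not what conditions the rule; the second-to-last letter is.
"tifomf" has second-to-last letter 'm'. The one such stem in the data (nusewpomz → nusewpmzus) deletes the last vowel and adds -us (as do nepobg, tefolf), so the same rule applies.
The other pattern: stems whose second-to-last letter is 'h' add -ori.
So tifomf → tifmfus.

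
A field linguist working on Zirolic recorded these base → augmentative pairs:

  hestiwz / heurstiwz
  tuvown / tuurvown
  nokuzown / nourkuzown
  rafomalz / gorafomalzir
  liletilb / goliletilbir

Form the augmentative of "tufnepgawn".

hestiwz and rafomalz both end in -z yet inflect differently (heurstiwz, gorafomalzir), so the final letter is not what conditions the rule; the second-to-last letter is.
"tufnepgawn" has second-to-last letter 'w'. The stems whose second-to-last letter is 'w' (hestiwz → heurstiwz, tuvown → tuurvown, nokuzown → nourkuzown) insert -ur- after the first vowel.
The other pattern: stems whose second-to-last letter is 'l' add go- … -ir around the stem.
So tufnepgawn → tuurfnepgawn.

tuurfnepgawn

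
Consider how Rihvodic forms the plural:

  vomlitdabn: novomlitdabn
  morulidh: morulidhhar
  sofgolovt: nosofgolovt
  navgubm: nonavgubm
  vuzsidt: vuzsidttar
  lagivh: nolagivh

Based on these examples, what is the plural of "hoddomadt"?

vuzsidt and sofgolovt both end in -t yet inflect differently (vuzsidttar, nosofgolovt), so the final letter is not what conditions the rule; the second-to-last letter is.
"hoddomadt" has second-to-last letter 'd'. The stems whose second-to-last letter is 'd' (morulidh → morulidhhar, vuzsidt → vuzsidttar) double the final consonant and add -ar.
The other pattern: stems whose second-to-last letter is 'b' or 'v' add the prefix no-.
So hoddomadt → hoddomadttar.

hoddomadttar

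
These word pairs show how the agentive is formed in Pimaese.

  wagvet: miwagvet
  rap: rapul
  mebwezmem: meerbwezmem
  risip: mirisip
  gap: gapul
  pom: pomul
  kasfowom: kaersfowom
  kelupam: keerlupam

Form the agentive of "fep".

gap and risip both end in -p yet inflect differently (gapul, mirisip), so the final letter is not what conditions the rule; the number of vowels is.
"fep" has 1 vowel. The stems with 1 vowel (gap → gapul, rap → rapul, pom → pomul) add -ul.
The other patterns: stems with 2 vowels add the prefix mi-; stems with 3 vowels insert -er- after the first vowel.
So fep → fepul.

fepul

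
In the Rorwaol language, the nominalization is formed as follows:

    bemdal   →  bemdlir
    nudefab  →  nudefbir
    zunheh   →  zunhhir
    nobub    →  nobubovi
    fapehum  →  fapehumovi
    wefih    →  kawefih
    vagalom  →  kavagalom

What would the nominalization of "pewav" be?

pewvir

nudefab and nobub both end in -b yet inflect differently (nudefbir, nobubovi), so the final letter is not what conditions the rule; the last vowel is.
"pewav" has last vowel 'a'. The stems whose last vowel is 'a' (bemdal → bemdlir, nudefab → nudefbir) delete the last vowel and add -ir.
So pewav → pewvir.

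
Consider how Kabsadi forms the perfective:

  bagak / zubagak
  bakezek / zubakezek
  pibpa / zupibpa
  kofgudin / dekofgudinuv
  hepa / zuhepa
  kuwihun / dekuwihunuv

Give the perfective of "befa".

"befa" ends in -a. The stems ending in -a (hepa → zuhepa, pibpa → zupibpa) add the prefix zu-.
The other pattern: stems ending in -n add de- … -uv around the stem.
So befa → zubefa.

zubefa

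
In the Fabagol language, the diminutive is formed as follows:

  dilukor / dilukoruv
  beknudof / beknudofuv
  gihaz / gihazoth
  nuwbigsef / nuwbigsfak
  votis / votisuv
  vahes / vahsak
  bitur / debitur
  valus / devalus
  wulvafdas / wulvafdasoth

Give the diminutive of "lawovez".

wulvafdas and vahes both end in -s yet inflect differently (wulvafdasoth, vahsak), so the final letter is not what conditions the rule; the last vowel is.
"lawovez" has last vowel 'e'. The stems whose last vowel is 'e' (nuwbigsef → nuwbigsfak, vahes → vahsak) delete the last vowel and add -ak.
The other patterns: stems whose last vowel is 'a' add -oth; stems whose last vowel is 'u' add the prefix de-; stems whose last vowel is 'i' or 'o' add -uv.
So lawovez → lawovzak.

lawovzak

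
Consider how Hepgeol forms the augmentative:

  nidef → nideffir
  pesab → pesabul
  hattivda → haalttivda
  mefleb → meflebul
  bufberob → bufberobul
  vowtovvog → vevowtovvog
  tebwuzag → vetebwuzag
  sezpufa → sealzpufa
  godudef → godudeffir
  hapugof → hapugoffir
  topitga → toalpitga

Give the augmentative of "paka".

tebwuzag and pesab both have last vowel 'a' yet inflect differently (vetebwuzag, pesabul), so the last vowel is not what conditions the rule; the final letter is.
"paka" ends in -a. The stems ending in -a (hattivda → haalttivda, sezpufa → sealzpufa, topitga → toalpitga) insert -al- after the first vowel.
The other patterns: stems ending in -g add the prefix ve-; stems ending in -b add -ul; stems ending in -f double the final consonant and add -ir.
So paka → paalka.

paalka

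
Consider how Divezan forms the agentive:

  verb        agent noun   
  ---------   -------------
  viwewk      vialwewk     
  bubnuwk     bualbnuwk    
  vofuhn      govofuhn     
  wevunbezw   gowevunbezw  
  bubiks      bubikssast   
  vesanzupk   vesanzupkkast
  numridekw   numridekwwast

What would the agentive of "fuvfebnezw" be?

gofuvfebnezw

viwewk and vesanzupk both end in -k yet inflect differently (vialwewk, vesanzupkkast), so the final letter is not what conditions the rule; the second-to-last letter is.
"fuvfebnezw" has second-to-last letter 'z'. The one such stem in the data (wevunbezw → gowevunbezw) adds the prefix go-, so the same rule applies.
So fuvfebnezw → gofuvfebnezw.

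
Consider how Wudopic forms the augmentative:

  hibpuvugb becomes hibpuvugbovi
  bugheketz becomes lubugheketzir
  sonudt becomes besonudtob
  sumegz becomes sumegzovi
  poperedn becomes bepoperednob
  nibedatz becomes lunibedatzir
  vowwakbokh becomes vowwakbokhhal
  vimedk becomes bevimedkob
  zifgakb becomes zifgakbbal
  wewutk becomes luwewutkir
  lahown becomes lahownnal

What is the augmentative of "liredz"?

sumegz and bugheketz both end in -z yet inflect differently (sumegzovi, lubugheketzir), so the final letter is not what conditions the rule; the second-to-last letter is.
"liredz" has second-to-last letter 'd'. The stems whose second-to-last letter is 'd' (poperedn → bepoperednob, vimedk → bevimedkob, sonudt → besonudtob) add be- … -ob around the stem.
So liredz → beliredzob.

beliredzob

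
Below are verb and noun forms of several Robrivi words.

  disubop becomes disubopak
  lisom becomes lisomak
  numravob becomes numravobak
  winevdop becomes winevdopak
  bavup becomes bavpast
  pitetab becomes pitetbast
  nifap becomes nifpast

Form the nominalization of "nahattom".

nahattomak

disubop and bavup both end in -p yet inflect differently (disubopak, bavpast), so the final letter is not what conditions the rule; the last vowel is.
"nahattom" has last vowel 'o'. The stems whose last vowel is 'o' (disubop → disubopak, lisom → lisomak, numravob → numravobak) add -ak.
So nahattom → nahattomak.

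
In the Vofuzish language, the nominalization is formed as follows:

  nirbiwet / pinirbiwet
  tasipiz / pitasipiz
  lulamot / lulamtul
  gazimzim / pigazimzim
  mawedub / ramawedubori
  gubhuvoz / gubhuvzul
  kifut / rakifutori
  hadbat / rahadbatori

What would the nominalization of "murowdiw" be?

pimurowdiw

"murowdiw" has last vowel 'i'. The stems whose last vowel is 'i' (gazimzim → pigazimzim, tasipiz → pitasipiz) add the prefix pi-.
So murowdiw → pimurowdiw.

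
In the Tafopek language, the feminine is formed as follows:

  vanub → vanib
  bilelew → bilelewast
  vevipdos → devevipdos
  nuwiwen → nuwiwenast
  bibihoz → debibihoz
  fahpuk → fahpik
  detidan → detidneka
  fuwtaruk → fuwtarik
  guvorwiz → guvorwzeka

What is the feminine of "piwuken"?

nuwiwen and detidan both end in -n yet inflect differently (nuwiwenast, detidneka), so the final letter is not what conditions the rule; the last vowel is.
"piwuken" has last vowel 'e'. The stems whose last vowel is 'e' (nuwiwen → nuwiwenast, bilelew → bilelewast) add -ast.
So piwuken → piwukenast.

piwukenast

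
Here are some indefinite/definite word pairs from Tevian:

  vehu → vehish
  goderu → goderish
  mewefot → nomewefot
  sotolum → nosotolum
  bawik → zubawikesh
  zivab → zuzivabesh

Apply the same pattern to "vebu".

vebish

vehu and sotolum both have last vowel 'u' yet inflect differently (vehish, nosotolum), so the last vowel is not what conditions the rule; the final letter is.
"vebu" ends in -u. The stems ending in -u (vehu → vehish, goderu → goderish) drop the final letter and add -ish.
The other patterns: stems ending in -m or -t add the prefix no-; stems ending in -b or -k add zu- … -esh around the stem.
So vebu → vebish.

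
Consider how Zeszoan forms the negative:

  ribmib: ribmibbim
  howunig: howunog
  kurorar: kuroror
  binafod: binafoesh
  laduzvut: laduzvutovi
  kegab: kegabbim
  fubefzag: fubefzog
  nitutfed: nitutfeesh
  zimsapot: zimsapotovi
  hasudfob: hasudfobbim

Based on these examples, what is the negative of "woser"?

wosor

hasudfob and zimsapot both have last vowel 'o' yet inflect differently (hasudfobbim, zimsapotovi), so the last vowel is not what conditions the rule; the final letter is.
"woser" ends in -r. The one such stem in the data (kurorar → kuroror) changes the last vowel to 'o' (as do fubefzag, howunig), so the same rule applies.
The other patterns: stems ending in -b double the final consonant and add -im; stems ending in -t add -ovi; stems ending in -d drop the final letter and add -esh.
So woser → wosor.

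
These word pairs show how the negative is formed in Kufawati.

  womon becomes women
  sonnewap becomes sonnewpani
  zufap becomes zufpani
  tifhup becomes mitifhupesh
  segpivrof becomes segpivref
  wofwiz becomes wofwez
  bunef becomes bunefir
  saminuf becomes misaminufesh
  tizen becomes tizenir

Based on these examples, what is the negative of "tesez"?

tesezir

"tesez" has last vowel 'e'. The stems whose last vowel is 'e' (bunef → bunefir, tizen → tizenir) add -ir.
The other patterns: stems whose last vowel is 'a' delete the last vowel and add -ani; stems whose last vowel is 'u' add mi- … -esh around the stem; stems whose last vowel is 'i' or 'o' change the last vowel to 'e'.
So tesez → tesezir.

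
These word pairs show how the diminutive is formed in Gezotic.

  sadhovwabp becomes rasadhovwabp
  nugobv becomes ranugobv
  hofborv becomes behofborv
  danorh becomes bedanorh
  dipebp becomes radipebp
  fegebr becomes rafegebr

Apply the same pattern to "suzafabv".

nugobv and hofborv both end in -v yet inflect differently (ranugobv, behofborv), so the final letter is not what conditions the rule; the second-to-last letter is.
"suzafabv" has second-to-last letter 'b'. The stems whose second-to-last letter is 'b' (nugobv → ranugobv, sadhovwabp → rasadhovwabp, dipebp → radipebp) add the prefix ra-.
So suzafabv → rasuzafabv.

rasuzafabv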